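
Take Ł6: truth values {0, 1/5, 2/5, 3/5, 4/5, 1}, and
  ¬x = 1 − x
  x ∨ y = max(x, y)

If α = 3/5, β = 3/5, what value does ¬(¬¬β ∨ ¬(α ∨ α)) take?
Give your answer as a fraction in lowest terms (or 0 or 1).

2/5

¬β = ¬3/5 = 2/5
¬¬β = ¬2/5 = 3/5
α ∨ α = 3/5 ∨ 3/5 = 3/5
¬(α ∨ α) = ¬3/5 = 2/5
¬¬β ∨ ¬(α ∨ α) = 3/5 ∨ 2/5 = 3/5
¬(¬¬β ∨ ¬(α ∨ α)) = ¬3/5 = 2/5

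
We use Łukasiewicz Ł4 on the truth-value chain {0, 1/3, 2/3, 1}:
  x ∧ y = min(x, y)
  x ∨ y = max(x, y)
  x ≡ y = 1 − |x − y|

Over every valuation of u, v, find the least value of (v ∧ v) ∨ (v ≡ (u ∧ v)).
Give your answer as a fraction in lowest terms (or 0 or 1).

Take u = 0, v = 1/3:
v ∧ v = 1/3 ∧ 1/3 = 1/3
u ∧ v = 0 ∧ 1/3 = 0
v ≡ (u ∧ v) = 1/3 ≡ 0 = 2/3
(v ∧ v) ∨ (v ≡ (u ∧ v)) = 1/3 ∨ 2/3 = 2/3
No assignment yields a value below 2/3, so this is the minimum.

2/3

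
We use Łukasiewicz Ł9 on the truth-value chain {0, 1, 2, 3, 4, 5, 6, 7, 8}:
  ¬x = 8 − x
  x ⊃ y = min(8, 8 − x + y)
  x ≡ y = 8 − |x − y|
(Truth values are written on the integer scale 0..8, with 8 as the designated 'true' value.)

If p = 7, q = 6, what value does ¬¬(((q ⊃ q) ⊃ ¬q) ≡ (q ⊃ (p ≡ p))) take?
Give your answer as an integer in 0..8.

2

q ⊃ q = 6 ⊃ 6 = 8
¬q = ¬6 = 2
(q ⊃ q) ⊃ ¬q = 8 ⊃ 2 = 2
p ≡ p = 7 ≡ 7 = 8
q ⊃ (p ≡ p) = 6 ⊃ 8 = 8
((q ⊃ q) ⊃ ¬q) ≡ (q ⊃ (p ≡ p)) = 2 ≡ 8 = 2
¬(((q ⊃ q) ⊃ ¬q) ≡ (q ⊃ (p ≡ p))) = ¬2 = 6
¬¬(((q ⊃ q) ⊃ ¬q) ≡ (q ⊃ (p ≡ p))) = ¬6 = 2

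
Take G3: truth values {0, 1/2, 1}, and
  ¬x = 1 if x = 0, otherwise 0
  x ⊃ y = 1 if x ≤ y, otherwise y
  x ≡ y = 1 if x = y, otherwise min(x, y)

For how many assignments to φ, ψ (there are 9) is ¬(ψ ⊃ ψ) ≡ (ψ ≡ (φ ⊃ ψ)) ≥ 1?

1

φ = 0, ψ = 0 ↦ 1  ≥
φ = 0, ψ = 1/2 ↦ 0  <
φ = 0, ψ = 1 ↦ 0  <
φ = 1/2, ψ = 0 ↦ 0  <
φ = 1/2, ψ = 1/2 ↦ 0  <
φ = 1/2, ψ = 1 ↦ 0  <
φ = 1, ψ = 0 ↦ 0  <
φ = 1, ψ = 1/2 ↦ 0  <
φ = 1, ψ = 1 ↦ 0  <
So 1 of the 9 assignments meets the threshold.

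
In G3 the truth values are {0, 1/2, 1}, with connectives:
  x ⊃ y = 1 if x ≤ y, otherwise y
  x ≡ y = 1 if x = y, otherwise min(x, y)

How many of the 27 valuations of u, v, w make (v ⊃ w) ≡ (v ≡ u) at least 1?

value 1: 9 assignments (counts)
value 1/2: 4 assignments
value 0: 14 assignments
So 9 of the 27 assignments meet the threshold.

9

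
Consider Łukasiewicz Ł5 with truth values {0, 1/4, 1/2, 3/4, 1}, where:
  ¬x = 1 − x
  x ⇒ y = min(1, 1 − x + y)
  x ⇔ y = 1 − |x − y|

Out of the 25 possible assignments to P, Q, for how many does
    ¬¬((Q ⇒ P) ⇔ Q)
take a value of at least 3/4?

8

value 1: 3 assignments (counts)
value 3/4: 5 assignments (counts)
value 1/2: 6 assignments
value 1/4: 5 assignments
value 0: 6 assignments
So 8 of the 25 assignments meet the threshold.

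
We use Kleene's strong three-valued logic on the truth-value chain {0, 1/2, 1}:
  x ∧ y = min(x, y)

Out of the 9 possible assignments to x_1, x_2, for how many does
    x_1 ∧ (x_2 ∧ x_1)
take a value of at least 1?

1

x_1 = 0, x_2 = 0 ↦ 0  <
x_1 = 0, x_2 = 1/2 ↦ 0  <
x_1 = 0, x_2 = 1 ↦ 0  <
x_1 = 1/2, x_2 = 0 ↦ 0  <
x_1 = 1/2, x_2 = 1/2 ↦ 1/2  <
x_1 = 1/2, x_2 = 1 ↦ 1/2  <
x_1 = 1, x_2 = 0 ↦ 0  <
x_1 = 1, x_2 = 1/2 ↦ 1/2  <
x_1 = 1, x_2 = 1 ↦ 1  ≥
So 1 of the 9 assignments meets the threshold.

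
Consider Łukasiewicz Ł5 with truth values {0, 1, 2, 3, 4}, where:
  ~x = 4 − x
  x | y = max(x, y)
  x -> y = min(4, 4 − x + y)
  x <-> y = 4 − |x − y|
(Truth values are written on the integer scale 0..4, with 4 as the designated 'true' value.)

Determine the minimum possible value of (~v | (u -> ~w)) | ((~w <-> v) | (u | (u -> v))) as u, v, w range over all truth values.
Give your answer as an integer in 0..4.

Take u = 2, v = 1, w = 4:
~v = ~1 = 3
~w = ~4 = 0
u -> ~w = 2 -> 0 = 2
~v | (u -> ~w) = 3 | 2 = 3
~w = ~4 = 0
~w <-> v = 0 <-> 1 = 3
u -> v = 2 -> 1 = 3
u | (u -> v) = 2 | 3 = 3
(~w <-> v) | (u | (u -> v)) = 3 | 3 = 3
(~v | (u -> ~w)) | ((~w <-> v) | (u | (u -> v))) = 3 | 3 = 3
No assignment yields a value below 3, so this is the minimum.

3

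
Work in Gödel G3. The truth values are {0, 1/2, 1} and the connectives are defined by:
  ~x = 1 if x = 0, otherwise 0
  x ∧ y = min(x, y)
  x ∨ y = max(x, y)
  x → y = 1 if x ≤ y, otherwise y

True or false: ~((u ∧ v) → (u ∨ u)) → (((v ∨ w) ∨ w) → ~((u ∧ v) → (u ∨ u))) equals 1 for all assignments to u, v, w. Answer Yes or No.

At u = 1/2, v = 1, w = 0, for instance:
u ∧ v = 1/2 ∧ 1 = 1/2
u ∨ u = 1/2 ∨ 1/2 = 1/2
(u ∧ v) → (u ∨ u) = 1/2 → 1/2 = 1
~((u ∧ v) → (u ∨ u)) = ~1 = 0
v ∨ w = 1 ∨ 0 = 1
(v ∨ w) ∨ w = 1 ∨ 0 = 1
((v ∨ w) ∨ w) → ~((u ∧ v) → (u ∨ u)) = 1 → 0 = 0
~((u ∧ v) → (u ∨ u)) → (((v ∨ w) ∨ w) → ~((u ∧ v) → (u ∨ u))) = 0 → 0 = 1
and checking the remaining 26 assignments likewise gives ≥ 1 in every case.

Yes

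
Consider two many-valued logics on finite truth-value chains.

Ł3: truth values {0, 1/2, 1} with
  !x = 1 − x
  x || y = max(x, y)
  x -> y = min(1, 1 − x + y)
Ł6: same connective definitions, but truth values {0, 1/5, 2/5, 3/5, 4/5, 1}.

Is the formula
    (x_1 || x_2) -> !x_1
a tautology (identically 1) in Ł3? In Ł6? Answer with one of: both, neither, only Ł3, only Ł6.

In Ł3: at x_1 = 1/2, x_2 = 1 the value is 1/2 — not a tautology.
In Ł6: at x_1 = 1/5, x_2 = 1 the value is 4/5 — not a tautology.

neither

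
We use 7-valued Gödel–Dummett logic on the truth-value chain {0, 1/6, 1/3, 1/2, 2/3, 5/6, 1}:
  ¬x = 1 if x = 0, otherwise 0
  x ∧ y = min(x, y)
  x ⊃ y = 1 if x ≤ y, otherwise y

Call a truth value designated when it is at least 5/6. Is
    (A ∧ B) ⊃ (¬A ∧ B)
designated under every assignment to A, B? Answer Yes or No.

No

Counterexample: take A = 1/6, B = 1/6.
A ∧ B = 1/6 ∧ 1/6 = 1/6
¬A = ¬1/6 = 0
¬A ∧ B = 0 ∧ 1/6 = 0
(A ∧ B) ⊃ (¬A ∧ B) = 1/6 ⊃ 0 = 0
This gives 0, which is below 5/6.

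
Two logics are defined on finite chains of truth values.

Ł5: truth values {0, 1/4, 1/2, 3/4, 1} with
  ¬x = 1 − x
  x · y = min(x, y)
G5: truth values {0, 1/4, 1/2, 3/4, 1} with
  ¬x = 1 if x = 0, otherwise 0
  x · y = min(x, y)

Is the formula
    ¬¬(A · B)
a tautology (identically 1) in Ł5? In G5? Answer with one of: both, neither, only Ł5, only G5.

In Ł5: at A = 0, B = 0 the value is 0 — not a tautology.
In G5: at A = 0, B = 0 the value is 0 — not a tautology.

neither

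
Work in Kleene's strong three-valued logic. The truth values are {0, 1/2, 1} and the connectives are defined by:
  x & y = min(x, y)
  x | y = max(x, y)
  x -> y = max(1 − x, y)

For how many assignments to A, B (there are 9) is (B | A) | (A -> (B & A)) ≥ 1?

A = 0, B = 0 ↦ 1  ≥
A = 0, B = 1/2 ↦ 1  ≥
A = 0, B = 1 ↦ 1  ≥
A = 1/2, B = 0 ↦ 1/2  <
A = 1/2, B = 1/2 ↦ 1/2  <
A = 1/2, B = 1 ↦ 1  ≥
A = 1, B = 0 ↦ 1  ≥
A = 1, B = 1/2 ↦ 1  ≥
A = 1, B = 1 ↦ 1  ≥
So 7 of the 9 assignments meet the threshold.

7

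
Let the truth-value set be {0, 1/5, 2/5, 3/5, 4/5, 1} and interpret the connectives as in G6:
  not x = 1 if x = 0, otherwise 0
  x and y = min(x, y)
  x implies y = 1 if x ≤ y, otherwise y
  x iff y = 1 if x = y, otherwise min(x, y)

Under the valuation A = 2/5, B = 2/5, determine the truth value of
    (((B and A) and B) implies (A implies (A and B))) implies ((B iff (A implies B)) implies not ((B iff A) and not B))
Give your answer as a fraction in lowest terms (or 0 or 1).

B and A = 2/5 and 2/5 = 2/5
(B and A) and B = 2/5 and 2/5 = 2/5
A and B = 2/5 and 2/5 = 2/5
A implies (A and B) = 2/5 implies 2/5 = 1
((B and A) and B) implies (A implies (A and B)) = 2/5 implies 1 = 1
A implies B = 2/5 implies 2/5 = 1
B iff (A implies B) = 2/5 iff 1 = 2/5
B iff A = 2/5 iff 2/5 = 1
not B = not 2/5 = 0
(B iff A) and not B = 1 and 0 = 0
not ((B iff A) and not B) = not 0 = 1
(B iff (A implies B)) implies not ((B iff A) and not B) = 2/5 implies 1 = 1
(((B and A) and B) implies (A implies (A and B))) implies ((B iff (A implies B)) implies not ((B iff A) and not B)) = 1 implies 1 = 1

1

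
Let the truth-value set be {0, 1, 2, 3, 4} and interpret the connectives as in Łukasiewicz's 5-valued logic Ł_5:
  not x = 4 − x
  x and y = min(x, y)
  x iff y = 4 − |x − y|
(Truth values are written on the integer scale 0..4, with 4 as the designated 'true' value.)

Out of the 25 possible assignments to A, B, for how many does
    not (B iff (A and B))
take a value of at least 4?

value 4: 1 assignment (counts)
value 3: 2 assignments
value 2: 3 assignments
value 1: 4 assignments
value 0: 15 assignments
So 1 of the 25 assignments meets the threshold.

1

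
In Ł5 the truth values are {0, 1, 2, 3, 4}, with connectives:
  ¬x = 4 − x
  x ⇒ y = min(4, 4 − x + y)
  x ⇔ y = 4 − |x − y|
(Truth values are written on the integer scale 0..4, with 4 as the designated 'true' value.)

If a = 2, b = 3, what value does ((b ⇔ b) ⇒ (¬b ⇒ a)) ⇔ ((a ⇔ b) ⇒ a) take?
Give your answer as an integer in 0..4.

b ⇔ b = 3 ⇔ 3 = 4
¬b = ¬3 = 1
¬b ⇒ a = 1 ⇒ 2 = 4
(b ⇔ b) ⇒ (¬b ⇒ a) = 4 ⇒ 4 = 4
a ⇔ b = 2 ⇔ 3 = 3
(a ⇔ b) ⇒ a = 3 ⇒ 2 = 3
((b ⇔ b) ⇒ (¬b ⇒ a)) ⇔ ((a ⇔ b) ⇒ a) = 4 ⇔ 3 = 3

3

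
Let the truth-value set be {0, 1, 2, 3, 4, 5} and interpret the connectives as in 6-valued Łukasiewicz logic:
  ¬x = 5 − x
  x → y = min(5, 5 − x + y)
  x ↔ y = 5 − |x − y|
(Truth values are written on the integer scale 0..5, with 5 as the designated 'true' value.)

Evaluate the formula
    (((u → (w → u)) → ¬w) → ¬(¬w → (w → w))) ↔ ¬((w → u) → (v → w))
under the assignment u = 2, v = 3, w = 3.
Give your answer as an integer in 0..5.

2

w → u = 3 → 2 = 4
u → (w → u) = 2 → 4 = 5
¬w = ¬3 = 2
(u → (w → u)) → ¬w = 5 → 2 = 2
¬w = ¬3 = 2
w → w = 3 → 3 = 5
¬w → (w → w) = 2 → 5 = 5
¬(¬w → (w → w)) = ¬5 = 0
((u → (w → u)) → ¬w) → ¬(¬w → (w → w)) = 2 → 0 = 3
w → u = 3 → 2 = 4
v → w = 3 → 3 = 5
(w → u) → (v → w) = 4 → 5 = 5
¬((w → u) → (v → w)) = ¬5 = 0
(((u → (w → u)) → ¬w) → ¬(¬w → (w → w))) ↔ ¬((w → u) → (v → w)) = 3 ↔ 0 = 2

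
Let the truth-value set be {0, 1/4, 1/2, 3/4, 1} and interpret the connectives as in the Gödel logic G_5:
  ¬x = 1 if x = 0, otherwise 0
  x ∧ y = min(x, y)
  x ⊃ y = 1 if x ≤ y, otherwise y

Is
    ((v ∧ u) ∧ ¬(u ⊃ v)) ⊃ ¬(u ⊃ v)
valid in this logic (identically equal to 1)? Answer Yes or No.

At u = 1, v = 1/2, for instance:
v ∧ u = 1/2 ∧ 1 = 1/2
u ⊃ v = 1 ⊃ 1/2 = 1/2
¬(u ⊃ v) = ¬1/2 = 0
(v ∧ u) ∧ ¬(u ⊃ v) = 1/2 ∧ 0 = 0
((v ∧ u) ∧ ¬(u ⊃ v)) ⊃ ¬(u ⊃ v) = 0 ⊃ 0 = 1
and checking the remaining 24 assignments likewise gives ≥ 1 in every case.

Yes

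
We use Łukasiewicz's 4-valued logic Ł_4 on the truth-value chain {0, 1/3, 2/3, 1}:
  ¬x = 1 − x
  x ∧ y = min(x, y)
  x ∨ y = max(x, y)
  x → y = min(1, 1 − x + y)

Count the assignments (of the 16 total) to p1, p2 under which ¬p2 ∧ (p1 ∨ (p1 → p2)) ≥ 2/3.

8

p1 = 0, p2 = 0 ↦ 1  ≥
p1 = 0, p2 = 1/3 ↦ 2/3  ≥
p1 = 0, p2 = 2/3 ↦ 1/3  <
p1 = 0, p2 = 1 ↦ 0  <
p1 = 1/3, p2 = 0 ↦ 2/3  ≥
p1 = 1/3, p2 = 1/3 ↦ 2/3  ≥
p1 = 1/3, p2 = 2/3 ↦ 1/3  <
p1 = 1/3, p2 = 1 ↦ 0  <
p1 = 2/3, p2 = 0 ↦ 2/3  ≥
p1 = 2/3, p2 = 1/3 ↦ 2/3  ≥
p1 = 2/3, p2 = 2/3 ↦ 1/3  <
p1 = 2/3, p2 = 1 ↦ 0  <
p1 = 1, p2 = 0 ↦ 1  ≥
p1 = 1, p2 = 1/3 ↦ 2/3  ≥
p1 = 1, p2 = 2/3 ↦ 1/3  <
p1 = 1, p2 = 1 ↦ 0  <
So 8 of the 16 assignments meet the threshold.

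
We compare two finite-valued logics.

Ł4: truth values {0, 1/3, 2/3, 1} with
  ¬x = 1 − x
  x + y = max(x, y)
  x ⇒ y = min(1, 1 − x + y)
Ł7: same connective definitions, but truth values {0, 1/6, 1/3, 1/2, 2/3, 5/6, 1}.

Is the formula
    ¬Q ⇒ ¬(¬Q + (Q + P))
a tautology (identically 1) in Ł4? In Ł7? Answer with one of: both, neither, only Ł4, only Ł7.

In Ł4: at P = 0, Q = 0 the value is 0 — not a tautology.
In Ł7: at P = 0, Q = 0 the value is 0 — not a tautology.

neither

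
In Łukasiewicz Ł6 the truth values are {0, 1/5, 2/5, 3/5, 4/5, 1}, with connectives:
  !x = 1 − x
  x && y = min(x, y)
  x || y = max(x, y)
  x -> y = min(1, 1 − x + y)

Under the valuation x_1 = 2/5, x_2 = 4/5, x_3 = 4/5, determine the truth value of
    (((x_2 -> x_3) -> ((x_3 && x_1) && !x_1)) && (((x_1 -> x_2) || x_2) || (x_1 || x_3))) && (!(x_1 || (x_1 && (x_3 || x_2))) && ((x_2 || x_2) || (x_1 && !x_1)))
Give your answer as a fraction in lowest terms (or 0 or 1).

x_2 -> x_3 = 4/5 -> 4/5 = 1
x_3 && x_1 = 4/5 && 2/5 = 2/5
!x_1 = !2/5 = 3/5
(x_3 && x_1) && !x_1 = 2/5 && 3/5 = 2/5
(x_2 -> x_3) -> ((x_3 && x_1) && !x_1) = 1 -> 2/5 = 2/5
x_1 -> x_2 = 2/5 -> 4/5 = 1
(x_1 -> x_2) || x_2 = 1 || 4/5 = 1
x_1 || x_3 = 2/5 || 4/5 = 4/5
((x_1 -> x_2) || x_2) || (x_1 || x_3) = 1 || 4/5 = 1
((x_2 -> x_3) -> ((x_3 && x_1) && !x_1)) && (((x_1 -> x_2) || x_2) || (x_1 || x_3)) = 2/5 && 1 = 2/5
x_3 || x_2 = 4/5 || 4/5 = 4/5
x_1 && (x_3 || x_2) = 2/5 && 4/5 = 2/5
x_1 || (x_1 && (x_3 || x_2)) = 2/5 || 2/5 = 2/5
!(x_1 || (x_1 && (x_3 || x_2))) = !2/5 = 3/5
x_2 || x_2 = 4/5 || 4/5 = 4/5
!x_1 = !2/5 = 3/5
x_1 && !x_1 = 2/5 && 3/5 = 2/5
(x_2 || x_2) || (x_1 && !x_1) = 4/5 || 2/5 = 4/5
!(x_1 || (x_1 && (x_3 || x_2))) && ((x_2 || x_2) || (x_1 && !x_1)) = 3/5 && 4/5 = 3/5
(((x_2 -> x_3) -> ((x_3 && x_1) && !x_1)) && (((x_1 -> x_2) || x_2) || (x_1 || x_3))) && (!(x_1 || (x_1 && (x_3 || x_2))) && ((x_2 || x_2) || (x_1 && !x_1))) = 2/5 && 3/5 = 2/5

2/5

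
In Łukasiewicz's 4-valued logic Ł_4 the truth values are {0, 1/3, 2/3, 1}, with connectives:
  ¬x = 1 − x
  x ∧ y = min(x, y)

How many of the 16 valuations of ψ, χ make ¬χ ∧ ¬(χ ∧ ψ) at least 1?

ψ = 0, χ = 0 ↦ 1  ≥
ψ = 0, χ = 1/3 ↦ 2/3  <
ψ = 0, χ = 2/3 ↦ 1/3  <
ψ = 0, χ = 1 ↦ 0  <
ψ = 1/3, χ = 0 ↦ 1  ≥
ψ = 1/3, χ = 1/3 ↦ 2/3  <
ψ = 1/3, χ = 2/3 ↦ 1/3  <
ψ = 1/3, χ = 1 ↦ 0  <
ψ = 2/3, χ = 0 ↦ 1  ≥
ψ = 2/3, χ = 1/3 ↦ 2/3  <
ψ = 2/3, χ = 2/3 ↦ 1/3  <
ψ = 2/3, χ = 1 ↦ 0  <
ψ = 1, χ = 0 ↦ 1  ≥
ψ = 1, χ = 1/3 ↦ 2/3  <
ψ = 1, χ = 2/3 ↦ 1/3  <
ψ = 1, χ = 1 ↦ 0  <
So 4 of the 16 assignments meet the threshold.

4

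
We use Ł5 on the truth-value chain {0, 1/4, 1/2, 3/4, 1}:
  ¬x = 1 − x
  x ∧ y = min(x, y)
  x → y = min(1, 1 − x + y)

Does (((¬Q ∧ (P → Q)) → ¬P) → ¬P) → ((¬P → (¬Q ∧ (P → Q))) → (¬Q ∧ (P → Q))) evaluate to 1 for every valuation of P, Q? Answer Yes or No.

Yes

At P = 1, Q = 3/4, for instance:
¬Q = ¬3/4 = 1/4
P → Q = 1 → 3/4 = 3/4
¬Q ∧ (P → Q) = 1/4 ∧ 3/4 = 1/4
¬P = ¬1 = 0
(¬Q ∧ (P → Q)) → ¬P = 1/4 → 0 = 3/4
((¬Q ∧ (P → Q)) → ¬P) → ¬P = 3/4 → 0 = 1/4
¬P → (¬Q ∧ (P → Q)) = 0 → 1/4 = 1
(¬P → (¬Q ∧ (P → Q))) → (¬Q ∧ (P → Q)) = 1 → 1/4 = 1/4
(((¬Q ∧ (P → Q)) → ¬P) → ¬P) → ((¬P → (¬Q ∧ (P → Q))) → (¬Q ∧ (P → Q))) = 1/4 → 1/4 = 1
and checking the remaining 24 assignments likewise gives ≥ 1 in every case.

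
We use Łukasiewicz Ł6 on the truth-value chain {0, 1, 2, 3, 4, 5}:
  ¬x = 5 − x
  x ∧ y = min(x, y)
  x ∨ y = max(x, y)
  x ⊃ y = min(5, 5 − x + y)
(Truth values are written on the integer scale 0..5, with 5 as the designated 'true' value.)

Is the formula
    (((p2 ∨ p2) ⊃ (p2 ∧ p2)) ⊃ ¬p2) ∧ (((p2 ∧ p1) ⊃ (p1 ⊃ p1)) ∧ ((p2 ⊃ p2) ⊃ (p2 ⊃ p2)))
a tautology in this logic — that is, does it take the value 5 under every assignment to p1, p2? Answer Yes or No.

Counterexample: take p1 = 0, p2 = 1.
p2 ∨ p2 = 1 ∨ 1 = 1
p2 ∧ p2 = 1 ∧ 1 = 1
(p2 ∨ p2) ⊃ (p2 ∧ p2) = 1 ⊃ 1 = 5
¬p2 = ¬1 = 4
((p2 ∨ p2) ⊃ (p2 ∧ p2)) ⊃ ¬p2 = 5 ⊃ 4 = 4
p2 ∧ p1 = 1 ∧ 0 = 0
p1 ⊃ p1 = 0 ⊃ 0 = 5
(p2 ∧ p1) ⊃ (p1 ⊃ p1) = 0 ⊃ 5 = 5
p2 ⊃ p2 = 1 ⊃ 1 = 5
p2 ⊃ p2 = 1 ⊃ 1 = 5
(p2 ⊃ p2) ⊃ (p2 ⊃ p2) = 5 ⊃ 5 = 5
((p2 ∧ p1) ⊃ (p1 ⊃ p1)) ∧ ((p2 ⊃ p2) ⊃ (p2 ⊃ p2)) = 5 ∧ 5 = 5
(((p2 ∨ p2) ⊃ (p2 ∧ p2)) ⊃ ¬p2) ∧ (((p2 ∧ p1) ⊃ (p1 ⊃ p1)) ∧ ((p2 ⊃ p2) ⊃ (p2 ⊃ p2))) = 4 ∧ 5 = 4
This gives 4 ≠ 5.

No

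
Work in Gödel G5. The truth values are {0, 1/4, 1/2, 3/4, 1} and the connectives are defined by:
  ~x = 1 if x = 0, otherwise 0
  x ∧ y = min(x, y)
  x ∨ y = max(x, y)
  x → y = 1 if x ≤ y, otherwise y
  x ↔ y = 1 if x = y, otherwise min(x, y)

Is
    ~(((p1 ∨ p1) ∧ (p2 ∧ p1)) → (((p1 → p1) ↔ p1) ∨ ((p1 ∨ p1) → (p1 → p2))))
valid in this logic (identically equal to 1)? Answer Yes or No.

Counterexample: take p1 = 0, p2 = 0.
p1 ∨ p1 = 0 ∨ 0 = 0
p2 ∧ p1 = 0 ∧ 0 = 0
(p1 ∨ p1) ∧ (p2 ∧ p1) = 0 ∧ 0 = 0
p1 → p1 = 0 → 0 = 1
(p1 → p1) ↔ p1 = 1 ↔ 0 = 0
p1 ∨ p1 = 0 ∨ 0 = 0
p1 → p2 = 0 → 0 = 1
(p1 ∨ p1) → (p1 → p2) = 0 → 1 = 1
((p1 → p1) ↔ p1) ∨ ((p1 ∨ p1) → (p1 → p2)) = 0 ∨ 1 = 1
((p1 ∨ p1) ∧ (p2 ∧ p1)) → (((p1 → p1) ↔ p1) ∨ ((p1 ∨ p1) → (p1 → p2))) = 0 → 1 = 1
~(((p1 ∨ p1) ∧ (p2 ∧ p1)) → (((p1 → p1) ↔ p1) ∨ ((p1 ∨ p1) → (p1 → p2)))) = ~1 = 0
This gives 0 ≠ 1.

No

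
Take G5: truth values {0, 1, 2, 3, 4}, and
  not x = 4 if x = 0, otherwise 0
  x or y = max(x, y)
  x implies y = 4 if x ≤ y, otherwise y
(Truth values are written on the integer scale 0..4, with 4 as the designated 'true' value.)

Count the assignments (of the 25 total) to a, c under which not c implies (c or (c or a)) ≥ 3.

22

value 4: 21 assignments (counts)
value 3: 1 assignment (counts)
value 2: 1 assignment
value 1: 1 assignment
value 0: 1 assignment
So 22 of the 25 assignments meet the threshold.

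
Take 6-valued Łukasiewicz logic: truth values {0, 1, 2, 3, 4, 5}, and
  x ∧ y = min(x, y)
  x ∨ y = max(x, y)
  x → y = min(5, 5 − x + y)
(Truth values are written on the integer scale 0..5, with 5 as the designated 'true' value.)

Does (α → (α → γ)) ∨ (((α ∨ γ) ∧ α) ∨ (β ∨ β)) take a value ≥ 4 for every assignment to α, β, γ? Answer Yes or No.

Yes

At α = 1, β = 4, γ = 3, for instance:
α → γ = 1 → 3 = 5
α → (α → γ) = 1 → 5 = 5
α ∨ γ = 1 ∨ 3 = 3
(α ∨ γ) ∧ α = 3 ∧ 1 = 1
β ∨ β = 4 ∨ 4 = 4
((α ∨ γ) ∧ α) ∨ (β ∨ β) = 1 ∨ 4 = 4
(α → (α → γ)) ∨ (((α ∨ γ) ∧ α) ∨ (β ∨ β)) = 5 ∨ 4 = 5
and checking the remaining 215 assignments likewise gives ≥ 4 in every case.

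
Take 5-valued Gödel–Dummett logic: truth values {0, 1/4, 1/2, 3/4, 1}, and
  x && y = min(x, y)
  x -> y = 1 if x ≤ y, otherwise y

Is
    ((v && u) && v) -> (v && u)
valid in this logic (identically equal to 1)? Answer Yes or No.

At u = 1/2, v = 3/4, for instance:
v && u = 3/4 && 1/2 = 1/2
(v && u) && v = 1/2 && 3/4 = 1/2
((v && u) && v) -> (v && u) = 1/2 -> 1/2 = 1
and checking the remaining 24 assignments likewise gives ≥ 1 in every case.

Yes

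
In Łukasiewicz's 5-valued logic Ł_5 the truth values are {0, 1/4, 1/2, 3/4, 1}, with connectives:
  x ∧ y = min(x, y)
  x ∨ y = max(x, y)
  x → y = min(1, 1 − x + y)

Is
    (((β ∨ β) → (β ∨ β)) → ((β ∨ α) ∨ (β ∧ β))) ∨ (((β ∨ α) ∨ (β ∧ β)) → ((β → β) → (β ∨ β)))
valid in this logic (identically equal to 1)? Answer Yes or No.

Counterexample: take α = 1/4, β = 0.
β ∨ β = 0 ∨ 0 = 0
β ∨ β = 0 ∨ 0 = 0
(β ∨ β) → (β ∨ β) = 0 → 0 = 1
β ∨ α = 0 ∨ 1/4 = 1/4
β ∧ β = 0 ∧ 0 = 0
(β ∨ α) ∨ (β ∧ β) = 1/4 ∨ 0 = 1/4
((β ∨ β) → (β ∨ β)) → ((β ∨ α) ∨ (β ∧ β)) = 1 → 1/4 = 1/4
β ∨ α = 0 ∨ 1/4 = 1/4
β ∧ β = 0 ∧ 0 = 0
(β ∨ α) ∨ (β ∧ β) = 1/4 ∨ 0 = 1/4
β → β = 0 → 0 = 1
β ∨ β = 0 ∨ 0 = 0
(β → β) → (β ∨ β) = 1 → 0 = 0
((β ∨ α) ∨ (β ∧ β)) → ((β → β) → (β ∨ β)) = 1/4 → 0 = 3/4
(((β ∨ β) → (β ∨ β)) → ((β ∨ α) ∨ (β ∧ β))) ∨ (((β ∨ α) ∨ (β ∧ β)) → ((β → β) → (β ∨ β))) = 1/4 ∨ 3/4 = 3/4
This gives 3/4 ≠ 1.

No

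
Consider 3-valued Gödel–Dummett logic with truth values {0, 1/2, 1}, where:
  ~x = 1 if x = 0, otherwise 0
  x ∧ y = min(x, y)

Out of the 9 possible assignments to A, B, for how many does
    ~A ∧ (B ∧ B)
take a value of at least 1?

1

A = 0, B = 0 ↦ 0  <
A = 0, B = 1/2 ↦ 1/2  <
A = 0, B = 1 ↦ 1  ≥
A = 1/2, B = 0 ↦ 0  <
A = 1/2, B = 1/2 ↦ 0  <
A = 1/2, B = 1 ↦ 0  <
A = 1, B = 0 ↦ 0  <
A = 1, B = 1/2 ↦ 0  <
A = 1, B = 1 ↦ 0  <
So 1 of the 9 assignments meets the threshold.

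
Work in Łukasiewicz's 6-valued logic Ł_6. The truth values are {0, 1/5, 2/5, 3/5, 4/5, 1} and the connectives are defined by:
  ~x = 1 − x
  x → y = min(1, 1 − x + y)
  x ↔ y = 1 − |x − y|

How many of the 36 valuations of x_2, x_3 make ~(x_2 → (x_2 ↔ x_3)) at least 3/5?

value 1: 1 assignment (counts)
value 4/5: 1 assignment (counts)
value 3/5: 2 assignments (counts)
value 2/5: 2 assignments
value 1/5: 3 assignments
value 0: 27 assignments
So 4 of the 36 assignments meet the threshold.

4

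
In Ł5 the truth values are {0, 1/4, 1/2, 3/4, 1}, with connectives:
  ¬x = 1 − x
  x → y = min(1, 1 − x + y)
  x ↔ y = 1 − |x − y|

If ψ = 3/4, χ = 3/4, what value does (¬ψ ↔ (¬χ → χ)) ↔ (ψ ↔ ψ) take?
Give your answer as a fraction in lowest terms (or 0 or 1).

1/4

¬ψ = ¬3/4 = 1/4
¬χ = ¬3/4 = 1/4
¬χ → χ = 1/4 → 3/4 = 1
¬ψ ↔ (¬χ → χ) = 1/4 ↔ 1 = 1/4
ψ ↔ ψ = 3/4 ↔ 3/4 = 1
(¬ψ ↔ (¬χ → χ)) ↔ (ψ ↔ ψ) = 1/4 ↔ 1 = 1/4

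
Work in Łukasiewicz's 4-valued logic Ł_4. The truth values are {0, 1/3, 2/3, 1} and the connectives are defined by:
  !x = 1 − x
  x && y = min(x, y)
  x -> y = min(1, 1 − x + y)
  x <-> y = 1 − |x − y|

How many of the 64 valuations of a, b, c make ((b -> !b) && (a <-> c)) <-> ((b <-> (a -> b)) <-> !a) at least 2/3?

45

value 1: 22 assignments (counts)
value 2/3: 23 assignments (counts)
value 1/3: 12 assignments
value 0: 7 assignments
So 45 of the 64 assignments meet the threshold.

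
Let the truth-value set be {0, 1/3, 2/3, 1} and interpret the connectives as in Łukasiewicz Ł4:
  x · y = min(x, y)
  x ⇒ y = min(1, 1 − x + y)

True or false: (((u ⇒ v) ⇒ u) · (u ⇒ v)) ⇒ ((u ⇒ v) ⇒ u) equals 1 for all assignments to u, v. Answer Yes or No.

u = 0, v = 0 ↦ 1
u = 0, v = 1/3 ↦ 1
u = 0, v = 2/3 ↦ 1
u = 0, v = 1 ↦ 1
u = 1/3, v = 0 ↦ 1
u = 1/3, v = 1/3 ↦ 1
u = 1/3, v = 2/3 ↦ 1
u = 1/3, v = 1 ↦ 1
u = 2/3, v = 0 ↦ 1
u = 2/3, v = 1/3 ↦ 1
u = 2/3, v = 2/3 ↦ 1
u = 2/3, v = 1 ↦ 1
u = 1, v = 0 ↦ 1
u = 1, v = 1/3 ↦ 1
u = 1, v = 2/3 ↦ 1
u = 1, v = 1 ↦ 1
Every assignment gives a value ≥ 1.

Yes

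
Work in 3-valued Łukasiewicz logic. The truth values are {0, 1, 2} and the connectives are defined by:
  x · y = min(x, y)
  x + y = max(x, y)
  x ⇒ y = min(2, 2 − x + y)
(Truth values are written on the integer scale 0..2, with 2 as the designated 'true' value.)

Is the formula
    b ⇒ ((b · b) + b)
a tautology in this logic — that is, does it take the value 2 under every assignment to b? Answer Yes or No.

Yes

b = 0 ↦ 2
b = 1 ↦ 2
b = 2 ↦ 2
Every assignment gives a value ≥ 2.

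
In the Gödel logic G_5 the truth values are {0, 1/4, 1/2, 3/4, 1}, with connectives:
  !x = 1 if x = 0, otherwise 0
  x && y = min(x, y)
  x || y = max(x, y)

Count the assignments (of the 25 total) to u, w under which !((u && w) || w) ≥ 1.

value 1: 5 assignments (counts)
value 0: 20 assignments
So 5 of the 25 assignments meet the threshold.

5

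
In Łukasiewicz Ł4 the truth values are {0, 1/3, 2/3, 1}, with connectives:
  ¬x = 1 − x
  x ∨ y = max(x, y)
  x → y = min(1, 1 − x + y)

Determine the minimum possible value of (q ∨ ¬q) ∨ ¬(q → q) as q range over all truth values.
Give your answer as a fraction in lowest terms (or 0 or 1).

2/3

Take q = 1/3:
¬q = ¬1/3 = 2/3
q ∨ ¬q = 1/3 ∨ 2/3 = 2/3
q → q = 1/3 → 1/3 = 1
¬(q → q) = ¬1 = 0
(q ∨ ¬q) ∨ ¬(q → q) = 2/3 ∨ 0 = 2/3
No assignment yields a value below 2/3, so this is the minimum.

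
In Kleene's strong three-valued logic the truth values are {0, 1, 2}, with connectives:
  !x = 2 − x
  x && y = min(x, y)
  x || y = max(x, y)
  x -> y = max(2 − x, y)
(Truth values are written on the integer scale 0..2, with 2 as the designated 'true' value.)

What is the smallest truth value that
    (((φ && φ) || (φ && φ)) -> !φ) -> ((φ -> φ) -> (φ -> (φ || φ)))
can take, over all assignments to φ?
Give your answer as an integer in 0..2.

Take φ = 1:
φ && φ = 1 && 1 = 1
φ && φ = 1 && 1 = 1
(φ && φ) || (φ && φ) = 1 || 1 = 1
!φ = !1 = 1
((φ && φ) || (φ && φ)) -> !φ = 1 -> 1 = 1
φ -> φ = 1 -> 1 = 1
φ || φ = 1 || 1 = 1
φ -> (φ || φ) = 1 -> 1 = 1
(φ -> φ) -> (φ -> (φ || φ)) = 1 -> 1 = 1
(((φ && φ) || (φ && φ)) -> !φ) -> ((φ -> φ) -> (φ -> (φ || φ))) = 1 -> 1 = 1
No assignment yields a value below 1, so this is the minimum.

1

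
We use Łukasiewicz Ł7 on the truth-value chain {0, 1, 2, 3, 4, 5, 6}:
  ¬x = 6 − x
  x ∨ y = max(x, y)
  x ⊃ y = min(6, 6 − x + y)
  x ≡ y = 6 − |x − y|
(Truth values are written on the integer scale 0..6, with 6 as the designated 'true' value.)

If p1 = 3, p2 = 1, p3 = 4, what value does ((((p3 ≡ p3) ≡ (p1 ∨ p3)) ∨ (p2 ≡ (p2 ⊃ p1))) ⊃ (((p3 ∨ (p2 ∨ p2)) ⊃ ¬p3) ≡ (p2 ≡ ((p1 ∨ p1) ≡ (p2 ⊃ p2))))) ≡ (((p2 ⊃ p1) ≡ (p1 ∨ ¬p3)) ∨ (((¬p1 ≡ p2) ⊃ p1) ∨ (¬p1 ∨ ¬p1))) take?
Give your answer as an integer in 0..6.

p3 ≡ p3 = 4 ≡ 4 = 6
p1 ∨ p3 = 3 ∨ 4 = 4
(p3 ≡ p3) ≡ (p1 ∨ p3) = 6 ≡ 4 = 4
p2 ⊃ p1 = 1 ⊃ 3 = 6
p2 ≡ (p2 ⊃ p1) = 1 ≡ 6 = 1
((p3 ≡ p3) ≡ (p1 ∨ p3)) ∨ (p2 ≡ (p2 ⊃ p1)) = 4 ∨ 1 = 4
p2 ∨ p2 = 1 ∨ 1 = 1
p3 ∨ (p2 ∨ p2) = 4 ∨ 1 = 4
¬p3 = ¬4 = 2
(p3 ∨ (p2 ∨ p2)) ⊃ ¬p3 = 4 ⊃ 2 = 4
p1 ∨ p1 = 3 ∨ 3 = 3
p2 ⊃ p2 = 1 ⊃ 1 = 6
(p1 ∨ p1) ≡ (p2 ⊃ p2) = 3 ≡ 6 = 3
p2 ≡ ((p1 ∨ p1) ≡ (p2 ⊃ p2)) = 1 ≡ 3 = 4
((p3 ∨ (p2 ∨ p2)) ⊃ ¬p3) ≡ (p2 ≡ ((p1 ∨ p1) ≡ (p2 ⊃ p2))) = 4 ≡ 4 = 6
(((p3 ≡ p3) ≡ (p1 ∨ p3)) ∨ (p2 ≡ (p2 ⊃ p1))) ⊃ (((p3 ∨ (p2 ∨ p2)) ⊃ ¬p3) ≡ (p2 ≡ ((p1 ∨ p1) ≡ (p2 ⊃ p2)))) = 4 ⊃ 6 = 6
p2 ⊃ p1 = 1 ⊃ 3 = 6
¬p3 = ¬4 = 2
p1 ∨ ¬p3 = 3 ∨ 2 = 3
(p2 ⊃ p1) ≡ (p1 ∨ ¬p3) = 6 ≡ 3 = 3
¬p1 = ¬3 = 3
¬p1 ≡ p2 = 3 ≡ 1 = 4
(¬p1 ≡ p2) ⊃ p1 = 4 ⊃ 3 = 5
¬p1 = ¬3 = 3
¬p1 = ¬3 = 3
¬p1 ∨ ¬p1 = 3 ∨ 3 = 3
((¬p1 ≡ p2) ⊃ p1) ∨ (¬p1 ∨ ¬p1) = 5 ∨ 3 = 5
((p2 ⊃ p1) ≡ (p1 ∨ ¬p3)) ∨ (((¬p1 ≡ p2) ⊃ p1) ∨ (¬p1 ∨ ¬p1)) = 3 ∨ 5 = 5
((((p3 ≡ p3) ≡ (p1 ∨ p3)) ∨ (p2 ≡ (p2 ⊃ p1))) ⊃ (((p3 ∨ (p2 ∨ p2)) ⊃ ¬p3) ≡ (p2 ≡ ((p1 ∨ p1) ≡ (p2 ⊃ p2))))) ≡ (((p2 ⊃ p1) ≡ (p1 ∨ ¬p3)) ∨ (((¬p1 ≡ p2) ⊃ p1) ∨ (¬p1 ∨ ¬p1))) = 6 ≡ 5 = 5

5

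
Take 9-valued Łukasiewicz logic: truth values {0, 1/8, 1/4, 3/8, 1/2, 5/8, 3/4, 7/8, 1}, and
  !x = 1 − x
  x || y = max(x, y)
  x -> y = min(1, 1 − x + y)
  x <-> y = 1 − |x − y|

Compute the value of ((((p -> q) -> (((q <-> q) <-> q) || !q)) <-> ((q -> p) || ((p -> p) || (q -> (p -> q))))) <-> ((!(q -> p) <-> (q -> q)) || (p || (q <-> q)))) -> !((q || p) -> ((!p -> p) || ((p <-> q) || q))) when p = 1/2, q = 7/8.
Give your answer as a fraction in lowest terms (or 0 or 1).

p -> q = 1/2 -> 7/8 = 1
q <-> q = 7/8 <-> 7/8 = 1
(q <-> q) <-> q = 1 <-> 7/8 = 7/8
!q = !7/8 = 1/8
((q <-> q) <-> q) || !q = 7/8 || 1/8 = 7/8
(p -> q) -> (((q <-> q) <-> q) || !q) = 1 -> 7/8 = 7/8
q -> p = 7/8 -> 1/2 = 5/8
p -> p = 1/2 -> 1/2 = 1
p -> q = 1/2 -> 7/8 = 1
q -> (p -> q) = 7/8 -> 1 = 1
(p -> p) || (q -> (p -> q)) = 1 || 1 = 1
(q -> p) || ((p -> p) || (q -> (p -> q))) = 5/8 || 1 = 1
((p -> q) -> (((q <-> q) <-> q) || !q)) <-> ((q -> p) || ((p -> p) || (q -> (p -> q)))) = 7/8 <-> 1 = 7/8
q -> p = 7/8 -> 1/2 = 5/8
!(q -> p) = !5/8 = 3/8
q -> q = 7/8 -> 7/8 = 1
!(q -> p) <-> (q -> q) = 3/8 <-> 1 = 3/8
q <-> q = 7/8 <-> 7/8 = 1
p || (q <-> q) = 1/2 || 1 = 1
(!(q -> p) <-> (q -> q)) || (p || (q <-> q)) = 3/8 || 1 = 1
(((p -> q) -> (((q <-> q) <-> q) || !q)) <-> ((q -> p) || ((p -> p) || (q -> (p -> q))))) <-> ((!(q -> p) <-> (q -> q)) || (p || (q <-> q))) = 7/8 <-> 1 = 7/8
q || p = 7/8 || 1/2 = 7/8
!p = !1/2 = 1/2
!p -> p = 1/2 -> 1/2 = 1
p <-> q = 1/2 <-> 7/8 = 5/8
(p <-> q) || q = 5/8 || 7/8 = 7/8
(!p -> p) || ((p <-> q) || q) = 1 || 7/8 = 1
(q || p) -> ((!p -> p) || ((p <-> q) || q)) = 7/8 -> 1 = 1
!((q || p) -> ((!p -> p) || ((p <-> q) || q))) = !1 = 0
((((p -> q) -> (((q <-> q) <-> q) || !q)) <-> ((q -> p) || ((p -> p) || (q -> (p -> q))))) <-> ((!(q -> p) <-> (q -> q)) || (p || (q <-> q)))) -> !((q || p) -> ((!p -> p) || ((p <-> q) || q))) = 7/8 -> 0 = 1/8

1/8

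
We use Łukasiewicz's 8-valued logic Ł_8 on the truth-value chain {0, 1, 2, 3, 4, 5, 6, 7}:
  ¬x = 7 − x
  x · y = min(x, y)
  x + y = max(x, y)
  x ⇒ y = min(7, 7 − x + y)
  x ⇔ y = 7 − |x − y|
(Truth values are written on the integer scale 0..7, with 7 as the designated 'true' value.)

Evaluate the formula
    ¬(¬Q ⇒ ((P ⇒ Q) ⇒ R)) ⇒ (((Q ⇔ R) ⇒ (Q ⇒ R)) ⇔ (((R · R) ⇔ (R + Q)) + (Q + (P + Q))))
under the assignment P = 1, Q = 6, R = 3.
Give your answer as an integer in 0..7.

7

¬Q = ¬6 = 1
P ⇒ Q = 1 ⇒ 6 = 7
(P ⇒ Q) ⇒ R = 7 ⇒ 3 = 3
¬Q ⇒ ((P ⇒ Q) ⇒ R) = 1 ⇒ 3 = 7
¬(¬Q ⇒ ((P ⇒ Q) ⇒ R)) = ¬7 = 0
Q ⇔ R = 6 ⇔ 3 = 4
Q ⇒ R = 6 ⇒ 3 = 4
(Q ⇔ R) ⇒ (Q ⇒ R) = 4 ⇒ 4 = 7
R · R = 3 · 3 = 3
R + Q = 3 + 6 = 6
(R · R) ⇔ (R + Q) = 3 ⇔ 6 = 4
P + Q = 1 + 6 = 6
Q + (P + Q) = 6 + 6 = 6
((R · R) ⇔ (R + Q)) + (Q + (P + Q)) = 4 + 6 = 6
((Q ⇔ R) ⇒ (Q ⇒ R)) ⇔ (((R · R) ⇔ (R + Q)) + (Q + (P + Q))) = 7 ⇔ 6 = 6
¬(¬Q ⇒ ((P ⇒ Q) ⇒ R)) ⇒ (((Q ⇔ R) ⇒ (Q ⇒ R)) ⇔ (((R · R) ⇔ (R + Q)) + (Q + (P + Q)))) = 0 ⇒ 6 = 7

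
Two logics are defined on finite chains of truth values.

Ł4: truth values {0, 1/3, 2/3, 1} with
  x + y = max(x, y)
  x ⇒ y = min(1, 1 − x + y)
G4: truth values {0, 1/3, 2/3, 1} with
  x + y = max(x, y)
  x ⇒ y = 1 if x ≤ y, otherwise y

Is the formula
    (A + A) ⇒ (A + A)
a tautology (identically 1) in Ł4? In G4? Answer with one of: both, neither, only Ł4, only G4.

In Ł4: every assignment gives 1 — tautology.
In G4: every assignment gives 1 — tautology.

both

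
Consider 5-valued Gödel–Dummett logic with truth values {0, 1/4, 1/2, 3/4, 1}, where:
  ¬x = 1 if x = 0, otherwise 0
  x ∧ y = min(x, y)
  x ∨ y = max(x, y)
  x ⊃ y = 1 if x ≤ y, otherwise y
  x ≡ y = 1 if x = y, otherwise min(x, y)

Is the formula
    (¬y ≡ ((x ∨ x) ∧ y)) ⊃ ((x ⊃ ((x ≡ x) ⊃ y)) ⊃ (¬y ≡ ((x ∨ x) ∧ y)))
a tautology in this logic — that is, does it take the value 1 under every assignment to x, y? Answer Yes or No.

Yes

At x = 1, y = 1/2, for instance:
¬y = ¬1/2 = 0
x ∨ x = 1 ∨ 1 = 1
(x ∨ x) ∧ y = 1 ∧ 1/2 = 1/2
¬y ≡ ((x ∨ x) ∧ y) = 0 ≡ 1/2 = 0
x ≡ x = 1 ≡ 1 = 1
(x ≡ x) ⊃ y = 1 ⊃ 1/2 = 1/2
x ⊃ ((x ≡ x) ⊃ y) = 1 ⊃ 1/2 = 1/2
(x ⊃ ((x ≡ x) ⊃ y)) ⊃ (¬y ≡ ((x ∨ x) ∧ y)) = 1/2 ⊃ 0 = 0
(¬y ≡ ((x ∨ x) ∧ y)) ⊃ ((x ⊃ ((x ≡ x) ⊃ y)) ⊃ (¬y ≡ ((x ∨ x) ∧ y))) = 0 ⊃ 0 = 1
and checking the remaining 24 assignments likewise gives ≥ 1 in every case.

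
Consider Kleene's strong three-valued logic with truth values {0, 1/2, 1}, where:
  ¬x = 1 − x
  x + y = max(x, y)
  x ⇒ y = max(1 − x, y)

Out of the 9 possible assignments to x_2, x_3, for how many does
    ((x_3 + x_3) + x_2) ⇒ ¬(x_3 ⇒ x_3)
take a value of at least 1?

1

x_2 = 0, x_3 = 0 ↦ 1  ≥
x_2 = 0, x_3 = 1/2 ↦ 1/2  <
x_2 = 0, x_3 = 1 ↦ 0  <
x_2 = 1/2, x_3 = 0 ↦ 1/2  <
x_2 = 1/2, x_3 = 1/2 ↦ 1/2  <
x_2 = 1/2, x_3 = 1 ↦ 0  <
x_2 = 1, x_3 = 0 ↦ 0  <
x_2 = 1, x_3 = 1/2 ↦ 1/2  <
x_2 = 1, x_3 = 1 ↦ 0  <
So 1 of the 9 assignments meets the threshold.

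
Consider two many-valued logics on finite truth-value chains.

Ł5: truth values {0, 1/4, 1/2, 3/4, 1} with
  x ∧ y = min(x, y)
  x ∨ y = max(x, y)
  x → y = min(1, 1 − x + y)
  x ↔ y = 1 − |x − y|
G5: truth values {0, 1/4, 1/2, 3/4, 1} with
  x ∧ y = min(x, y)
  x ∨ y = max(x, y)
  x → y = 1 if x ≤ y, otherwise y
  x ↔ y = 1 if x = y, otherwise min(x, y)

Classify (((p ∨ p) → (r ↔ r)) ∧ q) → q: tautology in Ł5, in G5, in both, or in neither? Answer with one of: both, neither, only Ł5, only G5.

In Ł5: every assignment gives 1 — tautology.
In G5: every assignment gives 1 — tautology.

both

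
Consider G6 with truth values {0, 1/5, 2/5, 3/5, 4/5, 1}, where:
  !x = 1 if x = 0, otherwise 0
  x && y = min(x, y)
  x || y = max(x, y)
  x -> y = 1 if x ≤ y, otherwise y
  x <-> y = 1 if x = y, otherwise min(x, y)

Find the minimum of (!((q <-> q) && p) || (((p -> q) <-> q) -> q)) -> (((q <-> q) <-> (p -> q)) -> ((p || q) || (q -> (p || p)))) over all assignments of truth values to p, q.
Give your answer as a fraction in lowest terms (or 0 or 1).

1/5

Take p = 0, q = 1/5:
q <-> q = 1/5 <-> 1/5 = 1
(q <-> q) && p = 1 && 0 = 0
!((q <-> q) && p) = !0 = 1
p -> q = 0 -> 1/5 = 1
(p -> q) <-> q = 1 <-> 1/5 = 1/5
((p -> q) <-> q) -> q = 1/5 -> 1/5 = 1
!((q <-> q) && p) || (((p -> q) <-> q) -> q) = 1 || 1 = 1
q <-> q = 1/5 <-> 1/5 = 1
p -> q = 0 -> 1/5 = 1
(q <-> q) <-> (p -> q) = 1 <-> 1 = 1
p || q = 0 || 1/5 = 1/5
p || p = 0 || 0 = 0
q -> (p || p) = 1/5 -> 0 = 0
(p || q) || (q -> (p || p)) = 1/5 || 0 = 1/5
((q <-> q) <-> (p -> q)) -> ((p || q) || (q -> (p || p))) = 1 -> 1/5 = 1/5
(!((q <-> q) && p) || (((p -> q) <-> q) -> q)) -> (((q <-> q) <-> (p -> q)) -> ((p || q) || (q -> (p || p)))) = 1 -> 1/5 = 1/5
No assignment yields a value below 1/5, so this is the minimum.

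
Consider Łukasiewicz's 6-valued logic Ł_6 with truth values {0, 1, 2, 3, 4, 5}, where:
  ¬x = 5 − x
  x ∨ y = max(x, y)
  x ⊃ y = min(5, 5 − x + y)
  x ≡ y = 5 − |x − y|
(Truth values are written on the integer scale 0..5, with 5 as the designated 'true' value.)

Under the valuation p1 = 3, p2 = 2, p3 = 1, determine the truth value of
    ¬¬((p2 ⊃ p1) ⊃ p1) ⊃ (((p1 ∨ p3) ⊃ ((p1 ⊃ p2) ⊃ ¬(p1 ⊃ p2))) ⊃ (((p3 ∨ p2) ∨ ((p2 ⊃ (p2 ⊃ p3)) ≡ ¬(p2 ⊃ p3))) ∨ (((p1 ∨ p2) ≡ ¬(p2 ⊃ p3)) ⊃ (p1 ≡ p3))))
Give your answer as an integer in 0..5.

p2 ⊃ p1 = 2 ⊃ 3 = 5
(p2 ⊃ p1) ⊃ p1 = 5 ⊃ 3 = 3
¬((p2 ⊃ p1) ⊃ p1) = ¬3 = 2
¬¬((p2 ⊃ p1) ⊃ p1) = ¬2 = 3
p1 ∨ p3 = 3 ∨ 1 = 3
p1 ⊃ p2 = 3 ⊃ 2 = 4
p1 ⊃ p2 = 3 ⊃ 2 = 4
¬(p1 ⊃ p2) = ¬4 = 1
(p1 ⊃ p2) ⊃ ¬(p1 ⊃ p2) = 4 ⊃ 1 = 2
(p1 ∨ p3) ⊃ ((p1 ⊃ p2) ⊃ ¬(p1 ⊃ p2)) = 3 ⊃ 2 = 4
p3 ∨ p2 = 1 ∨ 2 = 2
p2 ⊃ p3 = 2 ⊃ 1 = 4
p2 ⊃ (p2 ⊃ p3) = 2 ⊃ 4 = 5
p2 ⊃ p3 = 2 ⊃ 1 = 4
¬(p2 ⊃ p3) = ¬4 = 1
(p2 ⊃ (p2 ⊃ p3)) ≡ ¬(p2 ⊃ p3) = 5 ≡ 1 = 1
(p3 ∨ p2) ∨ ((p2 ⊃ (p2 ⊃ p3)) ≡ ¬(p2 ⊃ p3)) = 2 ∨ 1 = 2
p1 ∨ p2 = 3 ∨ 2 = 3
p2 ⊃ p3 = 2 ⊃ 1 = 4
¬(p2 ⊃ p3) = ¬4 = 1
(p1 ∨ p2) ≡ ¬(p2 ⊃ p3) = 3 ≡ 1 = 3
p1 ≡ p3 = 3 ≡ 1 = 3
((p1 ∨ p2) ≡ ¬(p2 ⊃ p3)) ⊃ (p1 ≡ p3) = 3 ⊃ 3 = 5
((p3 ∨ p2) ∨ ((p2 ⊃ (p2 ⊃ p3)) ≡ ¬(p2 ⊃ p3))) ∨ (((p1 ∨ p2) ≡ ¬(p2 ⊃ p3)) ⊃ (p1 ≡ p3)) = 2 ∨ 5 = 5
((p1 ∨ p3) ⊃ ((p1 ⊃ p2) ⊃ ¬(p1 ⊃ p2))) ⊃ (((p3 ∨ p2) ∨ ((p2 ⊃ (p2 ⊃ p3)) ≡ ¬(p2 ⊃ p3))) ∨ (((p1 ∨ p2) ≡ ¬(p2 ⊃ p3)) ⊃ (p1 ≡ p3))) = 4 ⊃ 5 = 5
¬¬((p2 ⊃ p1) ⊃ p1) ⊃ (((p1 ∨ p3) ⊃ ((p1 ⊃ p2) ⊃ ¬(p1 ⊃ p2))) ⊃ (((p3 ∨ p2) ∨ ((p2 ⊃ (p2 ⊃ p3)) ≡ ¬(p2 ⊃ p3))) ∨ (((p1 ∨ p2) ≡ ¬(p2 ⊃ p3)) ⊃ (p1 ≡ p3)))) = 3 ⊃ 5 = 5

5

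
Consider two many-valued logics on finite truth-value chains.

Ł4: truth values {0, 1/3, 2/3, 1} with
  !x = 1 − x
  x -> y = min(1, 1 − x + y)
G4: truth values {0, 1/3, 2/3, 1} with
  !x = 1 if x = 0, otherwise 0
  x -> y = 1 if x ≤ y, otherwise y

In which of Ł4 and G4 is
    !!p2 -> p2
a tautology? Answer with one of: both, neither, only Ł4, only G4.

In Ł4: every assignment gives 1 — tautology.
In G4: at p2 = 1/3 the value is 1/3 — not a tautology.

only Ł4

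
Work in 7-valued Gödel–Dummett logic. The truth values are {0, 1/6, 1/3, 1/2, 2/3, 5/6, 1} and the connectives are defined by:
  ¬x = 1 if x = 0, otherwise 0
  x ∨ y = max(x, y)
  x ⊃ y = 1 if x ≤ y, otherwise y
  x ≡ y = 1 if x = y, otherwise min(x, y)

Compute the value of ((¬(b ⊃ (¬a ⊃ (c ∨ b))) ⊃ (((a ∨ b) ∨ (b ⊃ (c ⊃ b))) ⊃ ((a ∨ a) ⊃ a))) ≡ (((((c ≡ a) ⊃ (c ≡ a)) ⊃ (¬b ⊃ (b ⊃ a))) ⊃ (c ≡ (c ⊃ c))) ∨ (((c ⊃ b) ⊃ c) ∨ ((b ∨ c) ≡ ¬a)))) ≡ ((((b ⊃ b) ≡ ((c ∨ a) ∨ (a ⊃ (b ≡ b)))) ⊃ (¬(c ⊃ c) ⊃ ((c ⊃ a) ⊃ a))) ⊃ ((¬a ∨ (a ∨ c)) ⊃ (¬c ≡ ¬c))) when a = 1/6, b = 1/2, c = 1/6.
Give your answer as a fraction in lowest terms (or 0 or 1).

1/6

¬a = ¬1/6 = 0
c ∨ b = 1/6 ∨ 1/2 = 1/2
¬a ⊃ (c ∨ b) = 0 ⊃ 1/2 = 1
b ⊃ (¬a ⊃ (c ∨ b)) = 1/2 ⊃ 1 = 1
¬(b ⊃ (¬a ⊃ (c ∨ b))) = ¬1 = 0
a ∨ b = 1/6 ∨ 1/2 = 1/2
c ⊃ b = 1/6 ⊃ 1/2 = 1
b ⊃ (c ⊃ b) = 1/2 ⊃ 1 = 1
(a ∨ b) ∨ (b ⊃ (c ⊃ b)) = 1/2 ∨ 1 = 1
a ∨ a = 1/6 ∨ 1/6 = 1/6
(a ∨ a) ⊃ a = 1/6 ⊃ 1/6 = 1
((a ∨ b) ∨ (b ⊃ (c ⊃ b))) ⊃ ((a ∨ a) ⊃ a) = 1 ⊃ 1 = 1
¬(b ⊃ (¬a ⊃ (c ∨ b))) ⊃ (((a ∨ b) ∨ (b ⊃ (c ⊃ b))) ⊃ ((a ∨ a) ⊃ a)) = 0 ⊃ 1 = 1
c ≡ a = 1/6 ≡ 1/6 = 1
c ≡ a = 1/6 ≡ 1/6 = 1
(c ≡ a) ⊃ (c ≡ a) = 1 ⊃ 1 = 1
¬b = ¬1/2 = 0
b ⊃ a = 1/2 ⊃ 1/6 = 1/6
¬b ⊃ (b ⊃ a) = 0 ⊃ 1/6 = 1
((c ≡ a) ⊃ (c ≡ a)) ⊃ (¬b ⊃ (b ⊃ a)) = 1 ⊃ 1 = 1
c ⊃ c = 1/6 ⊃ 1/6 = 1
c ≡ (c ⊃ c) = 1/6 ≡ 1 = 1/6
(((c ≡ a) ⊃ (c ≡ a)) ⊃ (¬b ⊃ (b ⊃ a))) ⊃ (c ≡ (c ⊃ c)) = 1 ⊃ 1/6 = 1/6
c ⊃ b = 1/6 ⊃ 1/2 = 1
(c ⊃ b) ⊃ c = 1 ⊃ 1/6 = 1/6
b ∨ c = 1/2 ∨ 1/6 = 1/2
¬a = ¬1/6 = 0
(b ∨ c) ≡ ¬a = 1/2 ≡ 0 = 0
((c ⊃ b) ⊃ c) ∨ ((b ∨ c) ≡ ¬a) = 1/6 ∨ 0 = 1/6
((((c ≡ a) ⊃ (c ≡ a)) ⊃ (¬b ⊃ (b ⊃ a))) ⊃ (c ≡ (c ⊃ c))) ∨ (((c ⊃ b) ⊃ c) ∨ ((b ∨ c) ≡ ¬a)) = 1/6 ∨ 1/6 = 1/6
(¬(b ⊃ (¬a ⊃ (c ∨ b))) ⊃ (((a ∨ b) ∨ (b ⊃ (c ⊃ b))) ⊃ ((a ∨ a) ⊃ a))) ≡ (((((c ≡ a) ⊃ (c ≡ a)) ⊃ (¬b ⊃ (b ⊃ a))) ⊃ (c ≡ (c ⊃ c))) ∨ (((c ⊃ b) ⊃ c) ∨ ((b ∨ c) ≡ ¬a))) = 1 ≡ 1/6 = 1/6
b ⊃ b = 1/2 ⊃ 1/2 = 1
c ∨ a = 1/6 ∨ 1/6 = 1/6
b ≡ b = 1/2 ≡ 1/2 = 1
a ⊃ (b ≡ b) = 1/6 ⊃ 1 = 1
(c ∨ a) ∨ (a ⊃ (b ≡ b)) = 1/6 ∨ 1 = 1
(b ⊃ b) ≡ ((c ∨ a) ∨ (a ⊃ (b ≡ b))) = 1 ≡ 1 = 1
c ⊃ c = 1/6 ⊃ 1/6 = 1
¬(c ⊃ c) = ¬1 = 0
c ⊃ a = 1/6 ⊃ 1/6 = 1
(c ⊃ a) ⊃ a = 1 ⊃ 1/6 = 1/6
¬(c ⊃ c) ⊃ ((c ⊃ a) ⊃ a) = 0 ⊃ 1/6 = 1
((b ⊃ b) ≡ ((c ∨ a) ∨ (a ⊃ (b ≡ b)))) ⊃ (¬(c ⊃ c) ⊃ ((c ⊃ a) ⊃ a)) = 1 ⊃ 1 = 1
¬a = ¬1/6 = 0
a ∨ c = 1/6 ∨ 1/6 = 1/6
¬a ∨ (a ∨ c) = 0 ∨ 1/6 = 1/6
¬c = ¬1/6 = 0
¬c = ¬1/6 = 0
¬c ≡ ¬c = 0 ≡ 0 = 1
(¬a ∨ (a ∨ c)) ⊃ (¬c ≡ ¬c) = 1/6 ⊃ 1 = 1
(((b ⊃ b) ≡ ((c ∨ a) ∨ (a ⊃ (b ≡ b)))) ⊃ (¬(c ⊃ c) ⊃ ((c ⊃ a) ⊃ a))) ⊃ ((¬a ∨ (a ∨ c)) ⊃ (¬c ≡ ¬c)) = 1 ⊃ 1 = 1
((¬(b ⊃ (¬a ⊃ (c ∨ b))) ⊃ (((a ∨ b) ∨ (b ⊃ (c ⊃ b))) ⊃ ((a ∨ a) ⊃ a))) ≡ (((((c ≡ a) ⊃ (c ≡ a)) ⊃ (¬b ⊃ (b ⊃ a))) ⊃ (c ≡ (c ⊃ c))) ∨ (((c ⊃ b) ⊃ c) ∨ ((b ∨ c) ≡ ¬a)))) ≡ ((((b ⊃ b) ≡ ((c ∨ a) ∨ (a ⊃ (b ≡ b)))) ⊃ (¬(c ⊃ c) ⊃ ((c ⊃ a) ⊃ a))) ⊃ ((¬a ∨ (a ∨ c)) ⊃ (¬c ≡ ¬c))) = 1/6 ≡ 1 = 1/6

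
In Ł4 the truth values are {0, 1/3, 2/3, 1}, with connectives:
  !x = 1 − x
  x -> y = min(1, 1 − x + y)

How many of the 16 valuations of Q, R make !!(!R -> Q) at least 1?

10

Q = 0, R = 0 ↦ 0  <
Q = 0, R = 1/3 ↦ 1/3  <
Q = 0, R = 2/3 ↦ 2/3  <
Q = 0, R = 1 ↦ 1  ≥
Q = 1/3, R = 0 ↦ 1/3  <
Q = 1/3, R = 1/3 ↦ 2/3  <
Q = 1/3, R = 2/3 ↦ 1  ≥
Q = 1/3, R = 1 ↦ 1  ≥
Q = 2/3, R = 0 ↦ 2/3  <
Q = 2/3, R = 1/3 ↦ 1  ≥
Q = 2/3, R = 2/3 ↦ 1  ≥
Q = 2/3, R = 1 ↦ 1  ≥
Q = 1, R = 0 ↦ 1  ≥
Q = 1, R = 1/3 ↦ 1  ≥
Q = 1, R = 2/3 ↦ 1  ≥
Q = 1, R = 1 ↦ 1  ≥
So 10 of the 16 assignments meet the threshold.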